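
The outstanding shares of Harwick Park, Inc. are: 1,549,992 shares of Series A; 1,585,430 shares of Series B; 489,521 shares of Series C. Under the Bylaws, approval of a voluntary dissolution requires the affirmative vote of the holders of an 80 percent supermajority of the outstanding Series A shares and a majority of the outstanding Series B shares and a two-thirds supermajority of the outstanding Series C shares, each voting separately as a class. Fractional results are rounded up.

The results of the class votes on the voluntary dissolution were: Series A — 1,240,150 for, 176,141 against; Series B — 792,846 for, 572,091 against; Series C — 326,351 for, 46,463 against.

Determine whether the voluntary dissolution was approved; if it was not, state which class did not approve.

Series A: 4/5 of 1549992 = 1239993.60, rounded up to 1239994; 1,239,994 required, 1,240,150 in favor — approved.
Series B: a majority of 1585430 is 792716; 792,716 required, 792,846 in favor — approved.
Series C: 2/3 of 489521 = 326347.33, rounded up to 326348; 326,348 required, 326,351 in favor — approved.

Approved — every class gave the required vote.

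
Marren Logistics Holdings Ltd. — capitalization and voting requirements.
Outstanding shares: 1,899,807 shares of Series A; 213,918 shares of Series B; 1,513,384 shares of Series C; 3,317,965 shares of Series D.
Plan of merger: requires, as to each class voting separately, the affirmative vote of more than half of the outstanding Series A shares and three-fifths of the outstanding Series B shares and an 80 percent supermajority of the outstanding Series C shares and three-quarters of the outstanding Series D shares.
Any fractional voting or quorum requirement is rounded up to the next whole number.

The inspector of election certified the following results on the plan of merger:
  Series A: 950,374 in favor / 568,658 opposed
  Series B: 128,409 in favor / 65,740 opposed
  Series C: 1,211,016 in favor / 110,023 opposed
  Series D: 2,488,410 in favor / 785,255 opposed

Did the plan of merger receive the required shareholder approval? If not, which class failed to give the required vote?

Not approved — the Series D shares did not give the required vote.

Series A: a majority of 1899807 is 949904; 949,904 required, 950,374 in favor — approved.
Series B: 3/5 of 213918 = 128350.80, rounded up to 128351; 128,351 required, 128,409 in favor — approved.
Series C: 4/5 of 1513384 = 1210707.20, rounded up to 1210708; 1,210,708 required, 1,211,016 in favor — approved.
Series D: 3/4 of 3317965 = 2488473.75, rounded up to 2488474; 2,488,474 required, 2,488,410 in favor — not approved.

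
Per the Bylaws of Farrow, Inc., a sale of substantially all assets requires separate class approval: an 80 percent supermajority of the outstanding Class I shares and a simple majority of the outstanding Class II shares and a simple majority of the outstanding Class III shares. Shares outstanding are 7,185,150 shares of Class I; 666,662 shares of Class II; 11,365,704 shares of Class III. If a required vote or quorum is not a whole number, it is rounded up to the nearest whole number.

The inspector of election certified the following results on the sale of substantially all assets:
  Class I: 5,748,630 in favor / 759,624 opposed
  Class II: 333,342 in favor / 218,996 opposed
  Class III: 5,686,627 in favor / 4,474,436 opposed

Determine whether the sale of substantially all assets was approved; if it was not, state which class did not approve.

Approved — every class gave the required vote.

Class I: 4/5 of 7185150 = 5748120; 5,748,120 required, 5,748,630 in favor — approved.
Class II: a majority of 666662 is 333332; 333,332 required, 333,342 in favor — approved.
Class III: a majority of 11365704 is 5682853; 5,682,853 required, 5,686,627 in favor — approved.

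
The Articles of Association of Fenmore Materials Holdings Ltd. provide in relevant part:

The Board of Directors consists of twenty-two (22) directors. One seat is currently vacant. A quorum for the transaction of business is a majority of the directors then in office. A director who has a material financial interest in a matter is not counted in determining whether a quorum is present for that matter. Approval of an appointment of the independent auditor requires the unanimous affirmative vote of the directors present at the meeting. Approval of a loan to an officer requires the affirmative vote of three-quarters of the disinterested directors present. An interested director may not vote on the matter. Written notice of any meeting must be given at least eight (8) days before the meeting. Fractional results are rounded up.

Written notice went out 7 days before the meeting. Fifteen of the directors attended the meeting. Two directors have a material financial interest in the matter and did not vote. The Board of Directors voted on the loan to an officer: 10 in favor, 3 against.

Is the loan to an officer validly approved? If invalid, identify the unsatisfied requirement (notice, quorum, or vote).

Invalid — notice requirement not satisfied.

Notice: 7 days given; 8 required (7 < 8). Not satisfied.
Quorum: 15 present, but the 2 interested directors do not count, leaving 13. Quorum is 11. Satisfied.
Vote: the loan to an officer requires three-fourths of the disinterested directors present (15 − 2 = 13). 3/4 of 13 = 9.75, rounded up to 10, so 10 affirmative votes are needed; 10 voted in favor. Satisfied.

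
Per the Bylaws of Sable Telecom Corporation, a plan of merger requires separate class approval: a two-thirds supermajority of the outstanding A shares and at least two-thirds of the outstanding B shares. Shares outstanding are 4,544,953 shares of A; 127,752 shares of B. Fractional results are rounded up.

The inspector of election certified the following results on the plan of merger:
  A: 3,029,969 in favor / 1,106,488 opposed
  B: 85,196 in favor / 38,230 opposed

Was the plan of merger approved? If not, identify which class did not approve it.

A: 2/3 of 4544953 = 3029968.67, rounded up to 3029969; 3,029,969 required, 3,029,969 in favor — approved.
B: 2/3 of 127752 = 85168; 85,168 required, 85,196 in favor — approved.

Approved — every class gave the required vote.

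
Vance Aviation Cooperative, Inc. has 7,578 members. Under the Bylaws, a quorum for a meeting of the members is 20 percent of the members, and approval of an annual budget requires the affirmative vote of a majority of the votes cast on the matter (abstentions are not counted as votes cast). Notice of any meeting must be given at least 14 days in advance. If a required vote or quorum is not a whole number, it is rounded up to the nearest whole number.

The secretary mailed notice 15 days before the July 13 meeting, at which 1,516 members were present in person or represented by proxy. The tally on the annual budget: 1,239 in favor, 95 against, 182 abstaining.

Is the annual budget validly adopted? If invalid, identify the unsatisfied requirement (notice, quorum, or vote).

Valid — all requirements satisfied.

Notice: 15 days given; 14 required. Satisfied.
Quorum: 20% of 7,578 = 1,515.60, rounded up to 1,516; 1,516 present. Satisfied.
Vote: requires a majority of the votes cast (1,516 − 182 abstaining = 1,334); a majority of 1334 is 668, so 668 needed; 1,239 in favor. Satisfied.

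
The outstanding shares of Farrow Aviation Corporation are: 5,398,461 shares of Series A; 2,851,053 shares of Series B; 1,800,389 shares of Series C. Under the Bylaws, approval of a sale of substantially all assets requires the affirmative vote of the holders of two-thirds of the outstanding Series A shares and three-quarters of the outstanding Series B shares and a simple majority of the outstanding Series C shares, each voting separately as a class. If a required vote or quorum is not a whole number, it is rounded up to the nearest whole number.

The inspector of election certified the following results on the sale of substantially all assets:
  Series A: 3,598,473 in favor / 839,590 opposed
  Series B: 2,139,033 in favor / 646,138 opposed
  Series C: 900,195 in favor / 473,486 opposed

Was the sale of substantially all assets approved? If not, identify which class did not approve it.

Series A: 2/3 of 5398461 = 3598974; 3,598,974 required, 3,598,473 in favor — not approved.
Series B: 3/4 of 2851053 = 2138289.75, rounded up to 2138290; 2,138,290 required, 2,139,033 in favor — approved.
Series C: a majority of 1800389 is 900195; 900,195 required, 900,195 in favor — approved.

Not approved — the Series A shares did not give the required vote.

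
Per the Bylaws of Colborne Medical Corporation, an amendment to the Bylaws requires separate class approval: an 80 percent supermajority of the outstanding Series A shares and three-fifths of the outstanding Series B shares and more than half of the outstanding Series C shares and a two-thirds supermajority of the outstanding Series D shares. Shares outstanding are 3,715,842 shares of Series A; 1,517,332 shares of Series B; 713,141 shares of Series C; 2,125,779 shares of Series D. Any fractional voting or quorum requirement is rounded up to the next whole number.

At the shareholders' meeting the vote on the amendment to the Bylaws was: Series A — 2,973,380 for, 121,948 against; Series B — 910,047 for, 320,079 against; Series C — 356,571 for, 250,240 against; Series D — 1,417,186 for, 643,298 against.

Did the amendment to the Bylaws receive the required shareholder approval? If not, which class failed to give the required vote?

Not approved — the Series B shares did not give the required vote.

Series A: 4/5 of 3715842 = 2972673.60, rounded up to 2972674; 2,972,674 required, 2,973,380 in favor — approved.
Series B: 3/5 of 1517332 = 910399.20, rounded up to 910400; 910,400 required, 910,047 in favor — not approved.
Series C: a majority of 713141 is 356571; 356,571 required, 356,571 in favor — approved.
Series D: 2/3 of 2125779 = 1417186; 1,417,186 required, 1,417,186 in favor — approved.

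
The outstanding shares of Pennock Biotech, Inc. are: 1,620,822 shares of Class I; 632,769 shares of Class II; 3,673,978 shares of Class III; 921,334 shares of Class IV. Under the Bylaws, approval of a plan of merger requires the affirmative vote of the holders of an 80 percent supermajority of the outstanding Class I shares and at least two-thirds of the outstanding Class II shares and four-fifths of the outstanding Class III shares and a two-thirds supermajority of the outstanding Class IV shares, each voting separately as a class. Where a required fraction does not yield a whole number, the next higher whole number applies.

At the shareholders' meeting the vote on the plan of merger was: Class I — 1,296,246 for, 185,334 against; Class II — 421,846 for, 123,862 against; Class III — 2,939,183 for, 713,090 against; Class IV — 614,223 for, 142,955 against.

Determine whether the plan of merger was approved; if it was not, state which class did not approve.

Class I: 4/5 of 1620822 = 1296657.60, rounded up to 1296658; 1,296,658 required, 1,296,246 in favor — not approved.
Class II: 2/3 of 632769 = 421846; 421,846 required, 421,846 in favor — approved.
Class III: 4/5 of 3673978 = 2939182.40, rounded up to 2939183; 2,939,183 required, 2,939,183 in favor — approved.
Class IV: 2/3 of 921334 = 614222.67, rounded up to 614223; 614,223 required, 614,223 in favor — approved.

Not approved — the Class I shares did not give the required vote.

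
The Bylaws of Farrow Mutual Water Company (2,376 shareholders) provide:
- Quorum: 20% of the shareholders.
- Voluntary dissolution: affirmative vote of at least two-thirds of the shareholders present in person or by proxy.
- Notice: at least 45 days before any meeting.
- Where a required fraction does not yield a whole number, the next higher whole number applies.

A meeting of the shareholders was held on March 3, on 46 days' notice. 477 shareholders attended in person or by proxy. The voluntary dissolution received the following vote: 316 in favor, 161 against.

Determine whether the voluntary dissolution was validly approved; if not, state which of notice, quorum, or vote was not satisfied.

Invalid — vote requirement not satisfied.

Notice: 46 days given; 45 required. Satisfied.
Quorum: 20% of 2,376 = 475.20, rounded up to 476; 477 present. Satisfied.
Vote: requires two-thirds of those present (477); 2/3 of 477 = 318, so 318 needed; 316 in favor. Not satisfied.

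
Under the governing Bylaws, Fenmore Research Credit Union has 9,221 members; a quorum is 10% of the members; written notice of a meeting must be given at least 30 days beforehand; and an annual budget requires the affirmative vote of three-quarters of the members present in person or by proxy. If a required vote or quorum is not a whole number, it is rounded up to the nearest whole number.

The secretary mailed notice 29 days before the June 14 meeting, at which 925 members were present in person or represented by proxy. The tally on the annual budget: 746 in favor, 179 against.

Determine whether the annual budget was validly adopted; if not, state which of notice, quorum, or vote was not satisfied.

Notice: 29 days given; 30 required. Not satisfied.
Quorum: 10% of 9,221 = 922.10, rounded up to 923; 925 present. Satisfied.
Vote: requires three-fourths of those present (925); 3/4 of 925 = 693.75, rounded up to 694, so 694 needed; 746 in favor. Satisfied.

Invalid — notice requirement not satisfied.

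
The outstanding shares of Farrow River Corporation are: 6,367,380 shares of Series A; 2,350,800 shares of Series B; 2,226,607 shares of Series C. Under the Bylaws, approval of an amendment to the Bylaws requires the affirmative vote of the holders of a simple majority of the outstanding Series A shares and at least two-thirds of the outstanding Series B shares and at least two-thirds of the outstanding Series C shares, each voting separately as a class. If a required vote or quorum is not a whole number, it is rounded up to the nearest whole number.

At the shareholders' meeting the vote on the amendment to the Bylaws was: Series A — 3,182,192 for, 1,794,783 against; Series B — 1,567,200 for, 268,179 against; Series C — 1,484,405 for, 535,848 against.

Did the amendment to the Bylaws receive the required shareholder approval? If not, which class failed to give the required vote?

Series A: a majority of 6367380 is 3183691; 3,183,691 required, 3,182,192 in favor — not approved.
Series B: 2/3 of 2350800 = 1567200; 1,567,200 required, 1,567,200 in favor — approved.
Series C: 2/3 of 2226607 = 1484404.67, rounded up to 1484405; 1,484,405 required, 1,484,405 in favor — approved.

Not approved — the Series A shares did not give the required vote.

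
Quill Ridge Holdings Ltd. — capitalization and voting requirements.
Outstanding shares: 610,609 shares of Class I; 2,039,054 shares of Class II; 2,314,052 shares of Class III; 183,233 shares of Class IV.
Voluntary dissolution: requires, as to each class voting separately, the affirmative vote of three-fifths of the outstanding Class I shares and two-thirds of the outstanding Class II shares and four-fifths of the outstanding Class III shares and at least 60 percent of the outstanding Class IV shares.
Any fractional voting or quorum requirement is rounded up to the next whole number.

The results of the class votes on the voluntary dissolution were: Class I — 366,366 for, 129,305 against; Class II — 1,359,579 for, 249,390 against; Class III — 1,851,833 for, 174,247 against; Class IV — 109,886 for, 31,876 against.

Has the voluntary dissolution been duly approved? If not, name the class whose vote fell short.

Not approved — the Class IV shares did not give the required vote.

Class I: 3/5 of 610609 = 366365.40, rounded up to 366366; 366,366 required, 366,366 in favor — approved.
Class II: 2/3 of 2039054 = 1359369.33, rounded up to 1359370; 1,359,370 required, 1,359,579 in favor — approved.
Class III: 4/5 of 2314052 = 1851241.60, rounded up to 1851242; 1,851,242 required, 1,851,833 in favor — approved.
Class IV: 3/5 of 183233 = 109939.80, rounded up to 109940; 109,940 required, 109,886 in favor — not approved.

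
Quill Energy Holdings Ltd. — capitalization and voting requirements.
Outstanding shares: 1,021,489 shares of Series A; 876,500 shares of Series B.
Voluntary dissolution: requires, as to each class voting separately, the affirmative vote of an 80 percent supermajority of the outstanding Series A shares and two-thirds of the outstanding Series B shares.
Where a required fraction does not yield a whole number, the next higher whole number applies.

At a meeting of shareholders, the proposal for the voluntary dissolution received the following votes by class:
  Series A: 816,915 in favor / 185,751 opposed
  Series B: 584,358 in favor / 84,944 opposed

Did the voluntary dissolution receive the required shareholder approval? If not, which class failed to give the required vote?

Series A: 4/5 of 1021489 = 817191.20, rounded up to 817192; 817,192 required, 816,915 in favor — not approved.
Series B: 2/3 of 876500 = 584333.33, rounded up to 584334; 584,334 required, 584,358 in favor — approved.

Not approved — the Series A shares did not give the required vote.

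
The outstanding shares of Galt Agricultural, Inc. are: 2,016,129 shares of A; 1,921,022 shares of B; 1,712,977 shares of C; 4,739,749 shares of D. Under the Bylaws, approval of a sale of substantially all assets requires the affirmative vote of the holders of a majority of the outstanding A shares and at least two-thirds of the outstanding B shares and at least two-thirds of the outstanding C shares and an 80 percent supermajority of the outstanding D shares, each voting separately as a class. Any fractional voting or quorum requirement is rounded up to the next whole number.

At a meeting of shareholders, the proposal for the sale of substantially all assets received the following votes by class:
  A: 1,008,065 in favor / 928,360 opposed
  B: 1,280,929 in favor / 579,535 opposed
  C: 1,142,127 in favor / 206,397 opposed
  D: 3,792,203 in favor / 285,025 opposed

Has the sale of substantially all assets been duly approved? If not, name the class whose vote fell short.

Approved — every class gave the required vote.

A: a majority of 2016129 is 1008065; 1,008,065 required, 1,008,065 in favor — approved.
B: 2/3 of 1921022 = 1280681.33, rounded up to 1280682; 1,280,682 required, 1,280,929 in favor — approved.
C: 2/3 of 1712977 = 1141984.67, rounded up to 1141985; 1,141,985 required, 1,142,127 in favor — approved.
D: 4/5 of 4739749 = 3791799.20, rounded up to 3791800; 3,791,800 required, 3,792,203 in favor — approved.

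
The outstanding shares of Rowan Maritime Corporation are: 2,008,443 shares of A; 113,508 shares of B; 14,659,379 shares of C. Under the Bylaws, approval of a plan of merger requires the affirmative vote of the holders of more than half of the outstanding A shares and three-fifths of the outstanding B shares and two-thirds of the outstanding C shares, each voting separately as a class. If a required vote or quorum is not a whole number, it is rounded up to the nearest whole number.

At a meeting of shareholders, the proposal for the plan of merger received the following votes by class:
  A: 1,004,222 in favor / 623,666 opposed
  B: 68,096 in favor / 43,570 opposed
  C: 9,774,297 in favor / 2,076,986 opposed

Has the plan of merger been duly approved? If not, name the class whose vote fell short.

Not approved — the B shares did not give the required vote.

A: a majority of 2008443 is 1004222; 1,004,222 required, 1,004,222 in favor — approved.
B: 3/5 of 113508 = 68104.80, rounded up to 68105; 68,105 required, 68,096 in favor — not approved.
C: 2/3 of 14659379 = 9772919.33, rounded up to 9772920; 9,772,920 required, 9,774,297 in favor — approved.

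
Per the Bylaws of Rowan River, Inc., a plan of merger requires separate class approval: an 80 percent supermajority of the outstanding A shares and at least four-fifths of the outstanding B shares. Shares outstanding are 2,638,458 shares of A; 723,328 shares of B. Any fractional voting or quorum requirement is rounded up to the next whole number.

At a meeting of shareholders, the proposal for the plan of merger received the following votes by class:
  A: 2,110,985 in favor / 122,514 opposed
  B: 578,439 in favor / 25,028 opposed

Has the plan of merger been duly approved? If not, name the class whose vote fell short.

Not approved — the B shares did not give the required vote.

A: 4/5 of 2638458 = 2110766.40, rounded up to 2110767; 2,110,767 required, 2,110,985 in favor — approved.
B: 4/5 of 723328 = 578662.40, rounded up to 578663; 578,663 required, 578,439 in favor — not approved.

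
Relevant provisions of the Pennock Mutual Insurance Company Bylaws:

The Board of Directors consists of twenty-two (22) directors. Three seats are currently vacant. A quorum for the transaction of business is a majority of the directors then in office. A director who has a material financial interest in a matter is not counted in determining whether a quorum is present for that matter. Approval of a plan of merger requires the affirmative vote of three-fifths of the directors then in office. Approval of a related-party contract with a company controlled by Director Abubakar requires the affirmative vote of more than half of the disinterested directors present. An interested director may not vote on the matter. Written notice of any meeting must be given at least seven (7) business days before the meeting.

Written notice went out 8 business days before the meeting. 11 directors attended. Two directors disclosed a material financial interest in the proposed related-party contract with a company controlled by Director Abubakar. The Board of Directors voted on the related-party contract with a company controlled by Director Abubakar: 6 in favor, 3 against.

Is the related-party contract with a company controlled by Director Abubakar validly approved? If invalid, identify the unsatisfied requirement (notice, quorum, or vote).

Notice: 8 business days given; 7 required (8 ≥ 7). Satisfied.
Quorum: 11 present, but the 2 interested directors do not count, leaving 9. Quorum is 10. Not satisfied.
Vote: the related-party contract with a company controlled by Director Abubakar requires a majority of the disinterested directors present (11 − 2 = 9). A majority of 9 is 5, so 5 affirmative votes are needed; 6 voted in favor. Satisfied. (Moot — without a quorum no business can be validly transacted.)

Invalid — quorum requirement not satisfied.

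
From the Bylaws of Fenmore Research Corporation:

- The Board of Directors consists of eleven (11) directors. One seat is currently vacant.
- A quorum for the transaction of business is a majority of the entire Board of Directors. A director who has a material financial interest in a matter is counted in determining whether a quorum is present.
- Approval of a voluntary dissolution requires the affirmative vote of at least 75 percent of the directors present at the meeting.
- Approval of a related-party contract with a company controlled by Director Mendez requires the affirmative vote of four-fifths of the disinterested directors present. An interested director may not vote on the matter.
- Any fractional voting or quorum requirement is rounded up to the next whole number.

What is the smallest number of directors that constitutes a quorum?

A majority of 11 is 6.

6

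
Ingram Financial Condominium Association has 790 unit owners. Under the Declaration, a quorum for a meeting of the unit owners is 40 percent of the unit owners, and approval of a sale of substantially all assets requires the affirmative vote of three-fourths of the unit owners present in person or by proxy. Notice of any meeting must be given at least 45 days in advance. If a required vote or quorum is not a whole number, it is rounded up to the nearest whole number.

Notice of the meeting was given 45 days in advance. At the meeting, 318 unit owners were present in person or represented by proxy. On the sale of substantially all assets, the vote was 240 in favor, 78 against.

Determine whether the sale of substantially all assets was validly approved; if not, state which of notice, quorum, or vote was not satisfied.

Notice: 45 days given; 45 required. Satisfied.
Quorum: 40% of 790 = 316; 318 present. Satisfied.
Vote: requires three-fourths of those present (318); 3/4 of 318 = 238.50, rounded up to 239, so 239 needed; 240 in favor. Satisfied.

Valid — all requirements satisfied.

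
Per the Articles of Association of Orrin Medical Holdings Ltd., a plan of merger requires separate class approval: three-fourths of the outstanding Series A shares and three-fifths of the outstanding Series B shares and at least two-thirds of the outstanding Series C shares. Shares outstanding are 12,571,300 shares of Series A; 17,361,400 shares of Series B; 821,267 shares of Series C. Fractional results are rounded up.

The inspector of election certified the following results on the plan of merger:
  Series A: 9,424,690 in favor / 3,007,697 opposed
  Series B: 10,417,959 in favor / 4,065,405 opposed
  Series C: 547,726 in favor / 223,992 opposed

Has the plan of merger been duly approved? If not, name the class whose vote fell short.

Series A: 3/4 of 12571300 = 9428475; 9,428,475 required, 9,424,690 in favor — not approved.
Series B: 3/5 of 17361400 = 10416840; 10,416,840 required, 10,417,959 in favor — approved.
Series C: 2/3 of 821267 = 547511.33, rounded up to 547512; 547,512 required, 547,726 in favor — approved.

Not approved — the Series A shares did not give the required vote.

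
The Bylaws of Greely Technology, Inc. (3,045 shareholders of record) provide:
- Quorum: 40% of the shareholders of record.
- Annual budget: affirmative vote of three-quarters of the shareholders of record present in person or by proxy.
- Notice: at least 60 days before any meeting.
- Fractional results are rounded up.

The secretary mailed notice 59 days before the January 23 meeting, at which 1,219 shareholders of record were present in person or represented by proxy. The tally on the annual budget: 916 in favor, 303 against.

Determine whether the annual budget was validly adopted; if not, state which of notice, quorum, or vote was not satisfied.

Invalid — notice requirement not satisfied.

Notice: 59 days given; 60 required. Not satisfied.
Quorum: 40% of 3,045 = 1,218; 1,219 present. Satisfied.
Vote: requires three-fourths of those present (1,219); 3/4 of 1219 = 914.25, rounded up to 915, so 915 needed; 916 in favor. Satisfied.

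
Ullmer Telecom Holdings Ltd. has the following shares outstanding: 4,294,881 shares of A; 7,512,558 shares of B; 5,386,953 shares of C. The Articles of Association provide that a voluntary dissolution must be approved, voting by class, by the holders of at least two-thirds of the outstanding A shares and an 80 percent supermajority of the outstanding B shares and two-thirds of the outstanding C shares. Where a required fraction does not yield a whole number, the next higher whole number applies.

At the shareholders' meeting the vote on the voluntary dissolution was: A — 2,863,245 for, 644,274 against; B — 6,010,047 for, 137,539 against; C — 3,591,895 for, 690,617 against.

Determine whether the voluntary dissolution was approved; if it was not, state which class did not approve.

Not approved — the A shares did not give the required vote.

A: 2/3 of 4294881 = 2863254; 2,863,254 required, 2,863,245 in favor — not approved.
B: 4/5 of 7512558 = 6010046.40, rounded up to 6010047; 6,010,047 required, 6,010,047 in favor — approved.
C: 2/3 of 5386953 = 3591302; 3,591,302 required, 3,591,895 in favor — approved.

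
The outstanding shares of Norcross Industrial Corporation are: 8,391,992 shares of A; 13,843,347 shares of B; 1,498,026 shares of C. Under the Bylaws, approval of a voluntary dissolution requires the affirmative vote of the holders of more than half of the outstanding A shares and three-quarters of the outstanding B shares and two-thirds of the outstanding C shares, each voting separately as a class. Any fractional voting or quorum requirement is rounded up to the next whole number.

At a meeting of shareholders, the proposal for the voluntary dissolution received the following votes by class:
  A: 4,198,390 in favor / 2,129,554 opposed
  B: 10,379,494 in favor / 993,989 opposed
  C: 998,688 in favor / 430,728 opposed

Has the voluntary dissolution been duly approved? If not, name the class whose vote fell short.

Not approved — the B shares did not give the required vote.

A: a majority of 8391992 is 4195997; 4,195,997 required, 4,198,390 in favor — approved.
B: 3/4 of 13843347 = 10382510.25, rounded up to 10382511; 10,382,511 required, 10,379,494 in favor — not approved.
C: 2/3 of 1498026 = 998684; 998,684 required, 998,688 in favor — approved.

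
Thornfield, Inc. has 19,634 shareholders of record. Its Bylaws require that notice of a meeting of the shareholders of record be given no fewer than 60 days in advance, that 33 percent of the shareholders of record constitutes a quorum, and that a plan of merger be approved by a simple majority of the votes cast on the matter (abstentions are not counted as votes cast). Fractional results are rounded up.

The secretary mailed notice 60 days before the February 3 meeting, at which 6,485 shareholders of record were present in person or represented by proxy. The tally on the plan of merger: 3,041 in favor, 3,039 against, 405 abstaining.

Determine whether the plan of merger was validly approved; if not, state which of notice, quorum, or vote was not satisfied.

Notice: 60 days given; 60 required. Satisfied.
Quorum: 33% of 19,634 = 6,479.22, rounded up to 6,480; 6,485 present. Satisfied.
Vote: requires a majority of the votes cast (6,485 − 405 abstaining = 6,080); a majority of 6080 is 3041, so 3,041 needed; 3,041 in favor. Satisfied.

Valid — all requirements satisfied.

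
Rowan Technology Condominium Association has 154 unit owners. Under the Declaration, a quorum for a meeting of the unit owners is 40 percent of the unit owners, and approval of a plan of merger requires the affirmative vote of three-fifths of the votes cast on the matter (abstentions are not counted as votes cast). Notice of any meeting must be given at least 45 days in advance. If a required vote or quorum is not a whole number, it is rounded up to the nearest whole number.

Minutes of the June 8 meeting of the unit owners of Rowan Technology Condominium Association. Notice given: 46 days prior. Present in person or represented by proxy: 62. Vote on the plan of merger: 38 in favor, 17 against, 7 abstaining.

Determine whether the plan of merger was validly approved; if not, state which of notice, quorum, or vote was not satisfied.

Valid — all requirements satisfied.

Notice: 46 days given; 45 required. Satisfied.
Quorum: 40% of 154 = 61.60, rounded up to 62; 62 present. Satisfied.
Vote: requires three-fifths of the votes cast (62 − 7 abstaining = 55); 3/5 of 55 = 33, so 33 needed; 38 in favor. Satisfied.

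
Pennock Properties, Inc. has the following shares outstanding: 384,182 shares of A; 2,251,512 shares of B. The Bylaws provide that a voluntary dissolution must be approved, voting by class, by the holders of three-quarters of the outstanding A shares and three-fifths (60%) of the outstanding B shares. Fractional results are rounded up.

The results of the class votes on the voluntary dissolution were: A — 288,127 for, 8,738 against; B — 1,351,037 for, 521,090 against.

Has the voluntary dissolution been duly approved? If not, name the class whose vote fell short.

A: 3/4 of 384182 = 288136.50, rounded up to 288137; 288,137 required, 288,127 in favor — not approved.
B: 3/5 of 2251512 = 1350907.20, rounded up to 1350908; 1,350,908 required, 1,351,037 in favor — approved.

Not approved — the A shares did not give the required vote.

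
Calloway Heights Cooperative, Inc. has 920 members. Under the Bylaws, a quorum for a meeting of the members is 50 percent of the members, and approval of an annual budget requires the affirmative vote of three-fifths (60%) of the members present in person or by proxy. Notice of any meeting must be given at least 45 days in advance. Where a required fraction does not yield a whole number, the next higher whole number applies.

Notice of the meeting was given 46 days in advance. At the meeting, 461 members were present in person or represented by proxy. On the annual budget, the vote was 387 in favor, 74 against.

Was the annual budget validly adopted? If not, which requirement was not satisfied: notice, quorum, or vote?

Valid — all requirements satisfied.

Notice: 46 days given; 45 required. Satisfied.
Quorum: 50% of 920 = 460; 461 present. Satisfied.
Vote: requires three-fifths of those present (461); 3/5 of 461 = 276.60, rounded up to 277, so 277 needed; 387 in favor. Satisfied.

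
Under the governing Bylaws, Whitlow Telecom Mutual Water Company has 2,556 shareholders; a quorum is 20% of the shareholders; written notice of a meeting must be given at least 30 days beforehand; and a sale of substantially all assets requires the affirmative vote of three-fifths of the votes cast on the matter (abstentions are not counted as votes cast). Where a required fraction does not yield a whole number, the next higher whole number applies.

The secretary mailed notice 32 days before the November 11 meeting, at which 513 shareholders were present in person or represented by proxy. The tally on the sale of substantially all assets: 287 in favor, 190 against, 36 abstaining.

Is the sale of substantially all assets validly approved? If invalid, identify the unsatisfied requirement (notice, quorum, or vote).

Notice: 32 days given; 30 required. Satisfied.
Quorum: 20% of 2,556 = 511.20, rounded up to 512; 513 present. Satisfied.
Vote: requires three-fifths of the votes cast (513 − 36 abstaining = 477); 3/5 of 477 = 286.20, rounded up to 287, so 287 needed; 287 in favor. Satisfied.

Valid — all requirements satisfied.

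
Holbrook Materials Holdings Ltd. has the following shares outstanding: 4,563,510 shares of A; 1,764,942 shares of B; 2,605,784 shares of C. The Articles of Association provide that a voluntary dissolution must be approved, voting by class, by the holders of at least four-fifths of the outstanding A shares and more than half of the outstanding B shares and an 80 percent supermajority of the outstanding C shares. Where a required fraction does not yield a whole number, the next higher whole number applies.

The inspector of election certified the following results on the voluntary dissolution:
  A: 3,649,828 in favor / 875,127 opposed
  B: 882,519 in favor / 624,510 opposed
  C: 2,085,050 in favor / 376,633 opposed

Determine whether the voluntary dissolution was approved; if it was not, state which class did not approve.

A: 4/5 of 4563510 = 3650808; 3,650,808 required, 3,649,828 in favor — not approved.
B: a majority of 1764942 is 882472; 882,472 required, 882,519 in favor — approved.
C: 4/5 of 2605784 = 2084627.20, rounded up to 2084628; 2,084,628 required, 2,085,050 in favor — approved.

Not approved — the A shares did not give the required vote.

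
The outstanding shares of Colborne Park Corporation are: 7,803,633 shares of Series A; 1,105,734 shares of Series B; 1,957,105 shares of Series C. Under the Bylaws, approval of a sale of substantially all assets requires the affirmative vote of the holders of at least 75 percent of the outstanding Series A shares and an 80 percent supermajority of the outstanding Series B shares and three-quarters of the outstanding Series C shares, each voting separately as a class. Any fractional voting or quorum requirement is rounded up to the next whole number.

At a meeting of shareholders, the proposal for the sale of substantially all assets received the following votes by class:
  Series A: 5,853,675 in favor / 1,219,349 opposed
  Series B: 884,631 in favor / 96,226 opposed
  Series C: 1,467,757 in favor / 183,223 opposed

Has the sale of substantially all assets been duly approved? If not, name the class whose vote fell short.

Series A: 3/4 of 7803633 = 5852724.75, rounded up to 5852725; 5,852,725 required, 5,853,675 in favor — approved.
Series B: 4/5 of 1105734 = 884587.20, rounded up to 884588; 884,588 required, 884,631 in favor — approved.
Series C: 3/4 of 1957105 = 1467828.75, rounded up to 1467829; 1,467,829 required, 1,467,757 in favor — not approved.

Not approved — the Series C shares did not give the required vote.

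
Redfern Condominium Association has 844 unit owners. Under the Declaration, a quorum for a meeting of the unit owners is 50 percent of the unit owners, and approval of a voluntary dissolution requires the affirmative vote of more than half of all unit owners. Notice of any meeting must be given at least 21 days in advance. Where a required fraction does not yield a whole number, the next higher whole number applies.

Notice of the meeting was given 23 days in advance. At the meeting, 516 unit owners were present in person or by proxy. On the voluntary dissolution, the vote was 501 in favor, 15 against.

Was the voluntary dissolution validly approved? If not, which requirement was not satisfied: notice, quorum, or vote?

Valid — all requirements satisfied.

Notice: 23 days given; 21 required. Satisfied.
Quorum: 50% of 844 = 422; 516 present. Satisfied.
Vote: requires a majority of all unit owners (844); a majority of 844 is 423, so 423 needed; 501 in favor. Satisfied.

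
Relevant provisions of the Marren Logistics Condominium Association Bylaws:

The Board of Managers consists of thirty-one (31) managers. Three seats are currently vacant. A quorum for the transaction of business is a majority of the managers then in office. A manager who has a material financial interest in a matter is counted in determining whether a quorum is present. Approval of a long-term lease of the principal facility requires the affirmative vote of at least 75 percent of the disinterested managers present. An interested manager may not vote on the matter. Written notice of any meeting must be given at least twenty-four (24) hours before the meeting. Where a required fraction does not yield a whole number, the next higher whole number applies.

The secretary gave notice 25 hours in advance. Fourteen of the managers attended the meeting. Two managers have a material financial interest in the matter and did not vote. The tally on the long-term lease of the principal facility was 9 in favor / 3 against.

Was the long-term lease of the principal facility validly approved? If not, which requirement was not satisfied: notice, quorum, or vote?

Notice: 25 hours given; 24 required (25 ≥ 24). Satisfied.
Quorum: 14 present (interested managers count toward quorum); quorum is 15. Not satisfied.
Vote: the long-term lease of the principal facility requires three-fourths of the disinterested managers present (14 − 2 = 12). 3/4 of 12 = 9, so 9 affirmative votes are needed; 9 voted in favor. Satisfied. (Moot — without a quorum no business can be validly transacted.)

Invalid — quorum requirement not satisfied.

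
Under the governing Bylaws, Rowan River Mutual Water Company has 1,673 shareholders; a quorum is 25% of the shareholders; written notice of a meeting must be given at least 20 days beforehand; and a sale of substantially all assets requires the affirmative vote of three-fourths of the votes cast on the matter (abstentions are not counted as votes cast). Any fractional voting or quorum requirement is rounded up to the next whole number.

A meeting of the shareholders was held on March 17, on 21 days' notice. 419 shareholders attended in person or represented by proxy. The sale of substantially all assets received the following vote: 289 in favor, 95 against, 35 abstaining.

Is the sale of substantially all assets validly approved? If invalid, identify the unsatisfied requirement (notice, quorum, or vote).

Valid — all requirements satisfied.

Notice: 21 days given; 20 required. Satisfied.
Quorum: 25% of 1,673 = 418.25, rounded up to 419; 419 present. Satisfied.
Vote: requires three-fourths of the votes cast (419 − 35 abstaining = 384); 3/4 of 384 = 288, so 288 needed; 289 in favor. Satisfied.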